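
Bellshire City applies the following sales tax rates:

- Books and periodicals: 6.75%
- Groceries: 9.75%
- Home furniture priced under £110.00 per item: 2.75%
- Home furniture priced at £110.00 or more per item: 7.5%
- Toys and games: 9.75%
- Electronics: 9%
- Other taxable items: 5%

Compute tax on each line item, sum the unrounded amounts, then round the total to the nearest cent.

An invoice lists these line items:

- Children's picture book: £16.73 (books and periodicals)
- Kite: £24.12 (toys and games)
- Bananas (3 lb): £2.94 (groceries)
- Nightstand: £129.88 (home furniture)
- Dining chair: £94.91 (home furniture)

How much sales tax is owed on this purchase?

£16.12

Children's picture book £16.73: books and periodicals → 6.75% → £1.129275
Kite £24.12: toys and games → 9.75% → £2.3517
Bananas (3 lb) £2.94: groceries → 9.75% → £0.28665
Nightstand £129.88: home furniture, £110.00 or more → 7.5% → £9.741
Dining chair £94.91: home furniture, under £110.00 → 2.75% → £2.610025
Unrounded tax sum = £16.11865 → £16.12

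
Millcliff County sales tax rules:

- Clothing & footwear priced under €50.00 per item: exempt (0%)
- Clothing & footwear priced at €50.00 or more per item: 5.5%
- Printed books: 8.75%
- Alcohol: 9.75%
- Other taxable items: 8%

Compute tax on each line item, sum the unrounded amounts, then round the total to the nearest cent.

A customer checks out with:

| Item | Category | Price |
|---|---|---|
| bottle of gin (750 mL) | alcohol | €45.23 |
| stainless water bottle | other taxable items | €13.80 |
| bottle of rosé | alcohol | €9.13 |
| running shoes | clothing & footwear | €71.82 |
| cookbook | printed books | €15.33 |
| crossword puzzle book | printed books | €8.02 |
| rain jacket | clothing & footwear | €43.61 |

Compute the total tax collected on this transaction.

€12.40

Bottle of gin (750 mL) €45.23: alcohol → 9.75% → €4.409925
Stainless water bottle €13.80: other taxable items → 8% → €1.104
Bottle of rosé €9.13: alcohol → 9.75% → €0.890175
Running shoes €71.82: clothing & footwear, €50.00 or more → 5.5% → €3.9501
Cookbook €15.33: printed books → 8.75% → €1.341375
Crossword puzzle book €8.02: printed books → 8.75% → €0.70175
Rain jacket €43.61: clothing & footwear, under €50.00 → 0% → €0.00
Unrounded tax sum = €12.397325 → €12.40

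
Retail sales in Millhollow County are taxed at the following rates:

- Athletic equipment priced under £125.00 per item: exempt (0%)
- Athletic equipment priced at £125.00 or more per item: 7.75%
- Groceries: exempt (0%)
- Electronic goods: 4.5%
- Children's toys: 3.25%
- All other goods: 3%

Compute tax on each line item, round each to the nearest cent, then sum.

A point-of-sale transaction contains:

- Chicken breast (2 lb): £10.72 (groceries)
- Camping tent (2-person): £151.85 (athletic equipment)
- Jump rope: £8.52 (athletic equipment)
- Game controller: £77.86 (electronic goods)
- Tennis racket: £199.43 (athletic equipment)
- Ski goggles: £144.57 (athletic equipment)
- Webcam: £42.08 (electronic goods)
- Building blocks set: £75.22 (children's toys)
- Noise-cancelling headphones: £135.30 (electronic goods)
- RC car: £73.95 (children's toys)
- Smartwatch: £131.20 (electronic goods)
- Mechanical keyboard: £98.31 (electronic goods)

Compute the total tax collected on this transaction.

Chicken breast (2 lb) £10.72: groceries → 0% → £0.00
Camping tent (2-person) £151.85: athletic equipment, £125.00 or more → 7.75% → £11.77
Jump rope £8.52: athletic equipment, under £125.00 → 0% → £0.00
Game controller £77.86: electronic goods → 4.5% → £3.50
Tennis racket £199.43: athletic equipment, £125.00 or more → 7.75% → £15.46
Ski goggles £144.57: athletic equipment, £125.00 or more → 7.75% → £11.20
Webcam £42.08: electronic goods → 4.5% → £1.89
Building blocks set £75.22: children's toys → 3.25% → £2.44
Noise-cancelling headphones £135.30: electronic goods → 4.5% → £6.09
RC car £73.95: children's toys → 3.25% → £2.40
Smartwatch £131.20: electronic goods → 4.5% → £5.90
Mechanical keyboard £98.31: electronic goods → 4.5% → £4.42
Total tax = £11.77 + £3.50 + £15.46 + £11.20 + £1.89 + £2.44 + £6.09 + £2.40 + £5.90 + £4.42 = £65.07

£65.07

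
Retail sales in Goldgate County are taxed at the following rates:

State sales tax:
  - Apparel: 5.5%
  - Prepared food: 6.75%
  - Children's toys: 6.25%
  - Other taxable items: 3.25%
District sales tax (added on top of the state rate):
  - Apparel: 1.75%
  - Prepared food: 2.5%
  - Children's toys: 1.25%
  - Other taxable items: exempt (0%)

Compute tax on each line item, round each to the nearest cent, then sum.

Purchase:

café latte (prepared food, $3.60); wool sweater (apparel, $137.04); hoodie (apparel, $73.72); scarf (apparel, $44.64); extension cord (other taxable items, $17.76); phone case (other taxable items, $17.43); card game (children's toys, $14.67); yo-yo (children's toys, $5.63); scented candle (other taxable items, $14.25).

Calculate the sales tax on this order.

Café latte $3.60: prepared food → 6.75% + 2.5% district = 9.25% → $0.33
Wool sweater $137.04: apparel → 5.5% + 1.75% district = 7.25% → $9.94
Hoodie $73.72: apparel → 5.5% + 1.75% district = 7.25% → $5.34
Scarf $44.64: apparel → 5.5% + 1.75% district = 7.25% → $3.24
Extension cord $17.76: other taxable items → 3.25% + 0% district = 3.25% → $0.58
Phone case $17.43: other taxable items → 3.25% + 0% district = 3.25% → $0.57
Card game $14.67: children's toys → 6.25% + 1.25% district = 7.5% → $1.10
Yo-yo $5.63: children's toys → 6.25% + 1.25% district = 7.5% → $0.42
Scented candle $14.25: other taxable items → 3.25% + 0% district = 3.25% → $0.46
Total tax = $0.33 + $9.94 + $5.34 + $3.24 + $0.58 + $0.57 + $1.10 + $0.42 + $0.46 = $21.98

$21.98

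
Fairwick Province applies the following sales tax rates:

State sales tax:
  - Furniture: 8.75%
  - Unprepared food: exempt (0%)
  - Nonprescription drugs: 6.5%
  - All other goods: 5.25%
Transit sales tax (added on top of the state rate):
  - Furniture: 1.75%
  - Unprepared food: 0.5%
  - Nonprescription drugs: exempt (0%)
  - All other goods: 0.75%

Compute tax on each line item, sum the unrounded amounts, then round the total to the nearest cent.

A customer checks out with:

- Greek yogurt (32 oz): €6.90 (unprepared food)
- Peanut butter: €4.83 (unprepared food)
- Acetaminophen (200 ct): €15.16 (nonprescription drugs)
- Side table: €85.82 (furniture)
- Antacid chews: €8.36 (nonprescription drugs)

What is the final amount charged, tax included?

Greek yogurt (32 oz) €6.90: unprepared food → 0% + 0.5% transit = 0.5% → €0.0345
Peanut butter €4.83: unprepared food → 0% + 0.5% transit = 0.5% → €0.02415
Acetaminophen (200 ct) €15.16: nonprescription drugs → 6.5% + 0% transit = 6.5% → €0.9854
Side table €85.82: furniture → 8.75% + 1.75% transit = 10.5% → €9.0111
Antacid chews €8.36: nonprescription drugs → 6.5% + 0% transit = 6.5% → €0.5434
Subtotal = €121.07; unrounded tax = €10.59855 → €10.60; total due = €131.67

€131.67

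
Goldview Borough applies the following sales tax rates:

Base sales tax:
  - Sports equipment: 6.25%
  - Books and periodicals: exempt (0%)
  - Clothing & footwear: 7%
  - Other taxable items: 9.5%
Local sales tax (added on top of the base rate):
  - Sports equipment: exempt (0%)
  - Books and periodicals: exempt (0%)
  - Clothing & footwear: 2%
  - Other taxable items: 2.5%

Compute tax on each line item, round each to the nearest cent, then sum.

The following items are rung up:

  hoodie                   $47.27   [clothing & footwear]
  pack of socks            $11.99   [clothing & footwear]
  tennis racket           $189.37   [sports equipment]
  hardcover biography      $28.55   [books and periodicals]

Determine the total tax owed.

Hoodie $47.27: clothing & footwear → 7% + 2% local = 9% → $4.25
Pack of socks $11.99: clothing & footwear → 7% + 2% local = 9% → $1.08
Tennis racket $189.37: sports equipment → 6.25% + 0% local = 6.25% → $11.84
Hardcover biography $28.55: books and periodicals → 0% + 0% local = 0% → $0.00
Total tax = $4.25 + $1.08 + $11.84 = $17.17

$17.17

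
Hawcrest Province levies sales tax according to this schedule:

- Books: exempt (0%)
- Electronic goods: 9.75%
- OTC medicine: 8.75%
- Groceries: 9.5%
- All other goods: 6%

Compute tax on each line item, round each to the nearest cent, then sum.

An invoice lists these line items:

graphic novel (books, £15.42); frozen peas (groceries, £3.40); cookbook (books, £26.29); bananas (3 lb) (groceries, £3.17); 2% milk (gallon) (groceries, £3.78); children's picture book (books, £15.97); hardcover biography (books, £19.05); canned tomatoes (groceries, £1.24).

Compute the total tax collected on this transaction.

£1.10

Graphic novel £15.42: books → 0% → £0.00
Frozen peas £3.40: groceries → 9.5% → £0.32
Cookbook £26.29: books → 0% → £0.00
Bananas (3 lb) £3.17: groceries → 9.5% → £0.30
2% milk (gallon) £3.78: groceries → 9.5% → £0.36
Children's picture book £15.97: books → 0% → £0.00
Hardcover biography £19.05: books → 0% → £0.00
Canned tomatoes £1.24: groceries → 9.5% → £0.12
Total tax = £0.32 + £0.30 + £0.36 + £0.12 = £1.10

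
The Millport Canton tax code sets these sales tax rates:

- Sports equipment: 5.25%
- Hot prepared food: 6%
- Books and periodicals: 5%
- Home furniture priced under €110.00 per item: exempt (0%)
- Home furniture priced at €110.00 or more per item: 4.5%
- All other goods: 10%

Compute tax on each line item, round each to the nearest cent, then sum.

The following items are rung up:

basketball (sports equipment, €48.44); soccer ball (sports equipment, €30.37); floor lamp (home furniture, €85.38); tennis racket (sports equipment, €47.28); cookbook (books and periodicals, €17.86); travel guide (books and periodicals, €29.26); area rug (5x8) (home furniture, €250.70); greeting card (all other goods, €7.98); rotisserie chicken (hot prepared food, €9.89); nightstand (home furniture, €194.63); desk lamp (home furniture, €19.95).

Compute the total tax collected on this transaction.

Basketball €48.44: sports equipment → 5.25% → €2.54
Soccer ball €30.37: sports equipment → 5.25% → €1.59
Floor lamp €85.38: home furniture, under €110.00 → 0% → €0.00
Tennis racket €47.28: sports equipment → 5.25% → €2.48
Cookbook €17.86: books and periodicals → 5% → €0.89
Travel guide €29.26: books and periodicals → 5% → €1.46
Area rug (5x8) €250.70: home furniture, €110.00 or more → 4.5% → €11.28
Greeting card €7.98: all other goods → 10% → €0.80
Rotisserie chicken €9.89: hot prepared food → 6% → €0.59
Nightstand €194.63: home furniture, €110.00 or more → 4.5% → €8.76
Desk lamp €19.95: home furniture, under €110.00 → 0% → €0.00
Total tax = €2.54 + €1.59 + €2.48 + €0.89 + €1.46 + €11.28 + €0.80 + €0.59 + €8.76 = €30.39

€30.39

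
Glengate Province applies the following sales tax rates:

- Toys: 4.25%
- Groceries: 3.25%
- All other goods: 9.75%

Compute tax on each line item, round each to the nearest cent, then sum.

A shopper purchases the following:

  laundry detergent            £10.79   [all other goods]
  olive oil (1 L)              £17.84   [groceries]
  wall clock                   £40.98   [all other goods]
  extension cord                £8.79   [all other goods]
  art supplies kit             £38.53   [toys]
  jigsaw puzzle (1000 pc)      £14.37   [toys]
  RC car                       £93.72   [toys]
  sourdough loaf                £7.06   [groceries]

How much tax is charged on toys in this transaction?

Art supplies kit £38.53: toys → 4.25% → £1.64
Jigsaw puzzle (1000 pc) £14.37: toys → 4.25% → £0.61
RC car £93.72: toys → 4.25% → £3.98
Tax on toys = £1.64 + £0.61 + £3.98 = £6.23

£6.23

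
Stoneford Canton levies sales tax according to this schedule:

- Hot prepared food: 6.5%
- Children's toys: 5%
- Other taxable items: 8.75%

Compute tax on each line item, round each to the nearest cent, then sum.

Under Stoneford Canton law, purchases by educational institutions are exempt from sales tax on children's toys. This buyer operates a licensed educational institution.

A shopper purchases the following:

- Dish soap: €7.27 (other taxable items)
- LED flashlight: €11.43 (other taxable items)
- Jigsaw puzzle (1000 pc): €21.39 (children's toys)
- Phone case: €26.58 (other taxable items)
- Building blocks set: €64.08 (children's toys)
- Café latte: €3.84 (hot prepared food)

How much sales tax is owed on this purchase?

€4.22

Dish soap €7.27: other taxable items → 8.75% → €0.64
LED flashlight €11.43: other taxable items → 8.75% → €1.00
Jigsaw puzzle (1000 pc) €21.39: children's toys, buyer-exempt → 0% → €0.00
Phone case €26.58: other taxable items → 8.75% → €2.33
Building blocks set €64.08: children's toys, buyer-exempt → 0% → €0.00
Café latte €3.84: hot prepared food → 6.5% → €0.25
Total tax = €0.64 + €1.00 + €2.33 + €0.25 = €4.22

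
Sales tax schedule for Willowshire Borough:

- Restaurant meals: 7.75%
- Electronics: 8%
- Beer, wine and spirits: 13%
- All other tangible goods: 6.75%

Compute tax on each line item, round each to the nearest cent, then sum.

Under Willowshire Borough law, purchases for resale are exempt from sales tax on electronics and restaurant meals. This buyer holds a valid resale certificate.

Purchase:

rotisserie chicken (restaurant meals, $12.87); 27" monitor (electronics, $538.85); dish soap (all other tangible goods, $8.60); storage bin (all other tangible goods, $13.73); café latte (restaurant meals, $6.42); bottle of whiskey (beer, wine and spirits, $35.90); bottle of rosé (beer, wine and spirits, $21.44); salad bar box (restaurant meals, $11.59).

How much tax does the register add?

$8.97

Rotisserie chicken $12.87: restaurant meals, buyer-exempt → 0% → $0.00
27" monitor $538.85: electronics, buyer-exempt → 0% → $0.00
Dish soap $8.60: all other tangible goods → 6.75% → $0.58
Storage bin $13.73: all other tangible goods → 6.75% → $0.93
Café latte $6.42: restaurant meals, buyer-exempt → 0% → $0.00
Bottle of whiskey $35.90: beer, wine and spirits → 13% → $4.67
Bottle of rosé $21.44: beer, wine and spirits → 13% → $2.79
Salad bar box $11.59: restaurant meals, buyer-exempt → 0% → $0.00
Total tax = $0.58 + $0.93 + $4.67 + $2.79 = $8.97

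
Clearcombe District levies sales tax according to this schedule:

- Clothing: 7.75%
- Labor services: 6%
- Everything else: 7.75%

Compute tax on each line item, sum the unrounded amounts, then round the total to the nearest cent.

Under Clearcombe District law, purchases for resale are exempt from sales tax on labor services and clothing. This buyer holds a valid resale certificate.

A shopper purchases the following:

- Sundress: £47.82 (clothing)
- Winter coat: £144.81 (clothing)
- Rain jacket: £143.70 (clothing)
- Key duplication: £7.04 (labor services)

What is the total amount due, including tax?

Sundress £47.82: clothing, buyer-exempt → 0% → £0.00
Winter coat £144.81: clothing, buyer-exempt → 0% → £0.00
Rain jacket £143.70: clothing, buyer-exempt → 0% → £0.00
Key duplication £7.04: labor services, buyer-exempt → 0% → £0.00
Subtotal = £343.37; unrounded tax = £0.00 → £0.00; total due = £343.37

£343.37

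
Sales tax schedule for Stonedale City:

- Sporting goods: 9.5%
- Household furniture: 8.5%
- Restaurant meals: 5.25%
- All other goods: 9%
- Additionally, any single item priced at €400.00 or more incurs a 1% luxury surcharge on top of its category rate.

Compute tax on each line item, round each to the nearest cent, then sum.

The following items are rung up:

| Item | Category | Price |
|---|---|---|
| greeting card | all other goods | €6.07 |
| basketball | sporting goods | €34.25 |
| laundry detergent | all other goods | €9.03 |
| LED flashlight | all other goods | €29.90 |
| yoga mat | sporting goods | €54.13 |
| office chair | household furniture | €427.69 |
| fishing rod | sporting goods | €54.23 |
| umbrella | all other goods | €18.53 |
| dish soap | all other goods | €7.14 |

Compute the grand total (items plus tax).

€701.50

Greeting card €6.07: all other goods → 9% → €0.55
Basketball €34.25: sporting goods → 9.5% → €3.25
Laundry detergent €9.03: all other goods → 9% → €0.81
LED flashlight €29.90: all other goods → 9% → €2.69
Yoga mat €54.13: sporting goods → 9.5% → €5.14
Office chair €427.69: household furniture → 8.5% + 1% surcharge = 9.5% → €40.63
Fishing rod €54.23: sporting goods → 9.5% → €5.15
Umbrella €18.53: all other goods → 9% → €1.67
Dish soap €7.14: all other goods → 9% → €0.64
Subtotal = €640.97; tax = €60.53; total due = €701.50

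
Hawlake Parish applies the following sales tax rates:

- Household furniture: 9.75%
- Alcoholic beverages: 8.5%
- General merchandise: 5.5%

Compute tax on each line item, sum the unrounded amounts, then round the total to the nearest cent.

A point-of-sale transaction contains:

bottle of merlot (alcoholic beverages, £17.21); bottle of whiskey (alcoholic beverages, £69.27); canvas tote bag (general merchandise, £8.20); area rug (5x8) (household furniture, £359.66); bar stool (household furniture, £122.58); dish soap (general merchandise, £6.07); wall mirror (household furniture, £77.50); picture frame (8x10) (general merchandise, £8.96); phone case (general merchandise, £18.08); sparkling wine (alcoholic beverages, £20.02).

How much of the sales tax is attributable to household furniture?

Area rug (5x8) £359.66: household furniture → 9.75% → £35.06685
Bar stool £122.58: household furniture → 9.75% → £11.95155
Wall mirror £77.50: household furniture → 9.75% → £7.55625
Tax on household furniture: unrounded sum = £54.57465 → £54.57

£54.57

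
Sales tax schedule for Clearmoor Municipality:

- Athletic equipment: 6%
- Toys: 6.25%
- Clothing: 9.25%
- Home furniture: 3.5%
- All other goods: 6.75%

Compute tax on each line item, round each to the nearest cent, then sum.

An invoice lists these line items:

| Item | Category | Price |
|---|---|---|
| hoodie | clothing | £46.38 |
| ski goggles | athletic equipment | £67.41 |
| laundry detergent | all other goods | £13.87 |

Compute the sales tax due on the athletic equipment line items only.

£4.04

Ski goggles £67.41: athletic equipment → 6% → £4.04
Tax on athletic equipment = £4.04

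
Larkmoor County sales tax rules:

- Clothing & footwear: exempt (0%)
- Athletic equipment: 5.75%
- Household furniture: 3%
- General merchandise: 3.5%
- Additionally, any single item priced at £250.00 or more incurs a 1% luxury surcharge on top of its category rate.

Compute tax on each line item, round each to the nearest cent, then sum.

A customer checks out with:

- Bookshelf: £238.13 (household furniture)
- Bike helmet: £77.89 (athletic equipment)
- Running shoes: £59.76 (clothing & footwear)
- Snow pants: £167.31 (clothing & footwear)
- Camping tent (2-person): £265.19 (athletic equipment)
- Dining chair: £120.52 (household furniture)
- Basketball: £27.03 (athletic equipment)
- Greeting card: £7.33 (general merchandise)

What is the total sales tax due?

£34.95

Bookshelf £238.13: household furniture → 3% → £7.14
Bike helmet £77.89: athletic equipment → 5.75% → £4.48
Running shoes £59.76: clothing & footwear → 0% → £0.00
Snow pants £167.31: clothing & footwear → 0% → £0.00
Camping tent (2-person) £265.19: athletic equipment → 5.75% + 1% surcharge = 6.75% → £17.90
Dining chair £120.52: household furniture → 3% → £3.62
Basketball £27.03: athletic equipment → 5.75% → £1.55
Greeting card £7.33: general merchandise → 3.5% → £0.26
Total tax = £7.14 + £4.48 + £17.90 + £3.62 + £1.55 + £0.26 = £34.95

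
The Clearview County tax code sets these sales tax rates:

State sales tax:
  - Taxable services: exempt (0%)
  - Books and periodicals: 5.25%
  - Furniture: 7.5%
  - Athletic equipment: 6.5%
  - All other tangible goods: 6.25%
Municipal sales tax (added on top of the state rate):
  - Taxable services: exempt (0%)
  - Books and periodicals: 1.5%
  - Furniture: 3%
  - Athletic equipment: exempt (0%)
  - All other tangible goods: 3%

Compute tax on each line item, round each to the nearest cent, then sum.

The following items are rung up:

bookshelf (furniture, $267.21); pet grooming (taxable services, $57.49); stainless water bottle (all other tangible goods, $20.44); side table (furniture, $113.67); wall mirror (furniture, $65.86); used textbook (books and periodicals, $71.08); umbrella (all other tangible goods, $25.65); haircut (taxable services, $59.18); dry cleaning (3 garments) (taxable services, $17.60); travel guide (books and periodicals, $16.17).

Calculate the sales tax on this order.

$57.07

Bookshelf $267.21: furniture → 7.5% + 3% municipal = 10.5% → $28.06
Pet grooming $57.49: taxable services → 0% + 0% municipal = 0% → $0.00
Stainless water bottle $20.44: all other tangible goods → 6.25% + 3% municipal = 9.25% → $1.89
Side table $113.67: furniture → 7.5% + 3% municipal = 10.5% → $11.94
Wall mirror $65.86: furniture → 7.5% + 3% municipal = 10.5% → $6.92
Used textbook $71.08: books and periodicals → 5.25% + 1.5% municipal = 6.75% → $4.80
Umbrella $25.65: all other tangible goods → 6.25% + 3% municipal = 9.25% → $2.37
Haircut $59.18: taxable services → 0% + 0% municipal = 0% → $0.00
Dry cleaning (3 garments) $17.60: taxable services → 0% + 0% municipal = 0% → $0.00
Travel guide $16.17: books and periodicals → 5.25% + 1.5% municipal = 6.75% → $1.09
Total tax = $28.06 + $1.89 + $11.94 + $6.92 + $4.80 + $2.37 + $1.09 = $57.07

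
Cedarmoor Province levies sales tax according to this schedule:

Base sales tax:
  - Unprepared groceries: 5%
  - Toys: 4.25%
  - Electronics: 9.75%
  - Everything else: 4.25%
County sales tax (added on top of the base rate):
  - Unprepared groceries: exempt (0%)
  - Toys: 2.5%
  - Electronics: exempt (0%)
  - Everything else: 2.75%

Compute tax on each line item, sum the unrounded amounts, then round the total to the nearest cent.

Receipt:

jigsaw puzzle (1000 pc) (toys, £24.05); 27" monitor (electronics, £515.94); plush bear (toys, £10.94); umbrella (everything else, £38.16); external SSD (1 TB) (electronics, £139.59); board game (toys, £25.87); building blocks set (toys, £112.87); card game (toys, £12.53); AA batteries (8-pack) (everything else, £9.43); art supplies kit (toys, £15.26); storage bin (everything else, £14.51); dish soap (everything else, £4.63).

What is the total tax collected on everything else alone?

Umbrella £38.16: everything else → 4.25% + 2.75% county = 7% → £2.6712
AA batteries (8-pack) £9.43: everything else → 4.25% + 2.75% county = 7% → £0.6601
Storage bin £14.51: everything else → 4.25% + 2.75% county = 7% → £1.0157
Dish soap £4.63: everything else → 4.25% + 2.75% county = 7% → £0.3241
Tax on everything else: unrounded sum = £4.6711 → £4.67

£4.67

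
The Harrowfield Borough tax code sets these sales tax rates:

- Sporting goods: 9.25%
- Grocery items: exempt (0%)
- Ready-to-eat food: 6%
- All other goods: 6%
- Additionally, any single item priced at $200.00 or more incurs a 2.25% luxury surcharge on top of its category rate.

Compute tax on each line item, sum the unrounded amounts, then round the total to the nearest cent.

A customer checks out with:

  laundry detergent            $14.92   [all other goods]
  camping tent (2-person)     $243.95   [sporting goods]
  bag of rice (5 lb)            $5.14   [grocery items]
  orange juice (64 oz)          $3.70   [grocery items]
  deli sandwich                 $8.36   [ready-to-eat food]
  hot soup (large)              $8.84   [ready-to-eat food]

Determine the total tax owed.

$29.98

Laundry detergent $14.92: all other goods → 6% → $0.8952
Camping tent (2-person) $243.95: sporting goods → 9.25% + 2.25% surcharge = 11.5% → $28.05425
Bag of rice (5 lb) $5.14: grocery items → 0% → $0.00
Orange juice (64 oz) $3.70: grocery items → 0% → $0.00
Deli sandwich $8.36: ready-to-eat food → 6% → $0.5016
Hot soup (large) $8.84: ready-to-eat food → 6% → $0.5304
Unrounded tax sum = $29.98145 → $29.98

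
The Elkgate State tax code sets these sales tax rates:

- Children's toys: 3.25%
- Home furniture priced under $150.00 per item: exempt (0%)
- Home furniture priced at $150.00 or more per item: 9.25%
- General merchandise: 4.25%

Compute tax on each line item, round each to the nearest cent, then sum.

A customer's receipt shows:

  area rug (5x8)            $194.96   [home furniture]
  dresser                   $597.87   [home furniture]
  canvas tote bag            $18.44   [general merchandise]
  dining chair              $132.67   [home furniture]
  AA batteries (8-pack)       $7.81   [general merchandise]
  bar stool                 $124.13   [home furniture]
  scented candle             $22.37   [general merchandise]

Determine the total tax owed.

Area rug (5x8) $194.96: home furniture, $150.00 or more → 9.25% → $18.03
Dresser $597.87: home furniture, $150.00 or more → 9.25% → $55.30
Canvas tote bag $18.44: general merchandise → 4.25% → $0.78
Dining chair $132.67: home furniture, under $150.00 → 0% → $0.00
AA batteries (8-pack) $7.81: general merchandise → 4.25% → $0.33
Bar stool $124.13: home furniture, under $150.00 → 0% → $0.00
Scented candle $22.37: general merchandise → 4.25% → $0.95
Total tax = $18.03 + $55.30 + $0.78 + $0.33 + $0.95 = $75.39

$75.39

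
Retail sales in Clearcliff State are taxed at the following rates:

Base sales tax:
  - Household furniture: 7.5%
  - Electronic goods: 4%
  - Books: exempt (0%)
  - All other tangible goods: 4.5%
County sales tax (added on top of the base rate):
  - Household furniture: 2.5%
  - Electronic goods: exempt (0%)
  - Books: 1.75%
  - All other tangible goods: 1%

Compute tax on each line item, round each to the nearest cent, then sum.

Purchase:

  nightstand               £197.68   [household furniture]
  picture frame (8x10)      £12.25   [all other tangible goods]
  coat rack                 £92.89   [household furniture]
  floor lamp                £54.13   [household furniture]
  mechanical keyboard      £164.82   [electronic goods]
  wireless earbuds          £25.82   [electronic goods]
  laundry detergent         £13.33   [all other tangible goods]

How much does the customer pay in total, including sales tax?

£604.41

Nightstand £197.68: household furniture → 7.5% + 2.5% county = 10% → £19.77
Picture frame (8x10) £12.25: all other tangible goods → 4.5% + 1% county = 5.5% → £0.67
Coat rack £92.89: household furniture → 7.5% + 2.5% county = 10% → £9.29
Floor lamp £54.13: household furniture → 7.5% + 2.5% county = 10% → £5.41
Mechanical keyboard £164.82: electronic goods → 4% + 0% county = 4% → £6.59
Wireless earbuds £25.82: electronic goods → 4% + 0% county = 4% → £1.03
Laundry detergent £13.33: all other tangible goods → 4.5% + 1% county = 5.5% → £0.73
Subtotal = £560.92; tax = £43.49; total due = £604.41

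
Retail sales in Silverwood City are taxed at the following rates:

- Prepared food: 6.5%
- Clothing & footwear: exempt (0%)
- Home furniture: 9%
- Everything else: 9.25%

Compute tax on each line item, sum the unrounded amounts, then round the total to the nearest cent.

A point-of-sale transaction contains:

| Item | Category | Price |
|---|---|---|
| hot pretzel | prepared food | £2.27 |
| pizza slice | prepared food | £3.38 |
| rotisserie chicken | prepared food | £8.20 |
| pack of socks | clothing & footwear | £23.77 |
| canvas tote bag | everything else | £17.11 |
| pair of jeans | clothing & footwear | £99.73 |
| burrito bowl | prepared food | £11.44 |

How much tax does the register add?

£3.23

Hot pretzel £2.27: prepared food → 6.5% → £0.14755
Pizza slice £3.38: prepared food → 6.5% → £0.2197
Rotisserie chicken £8.20: prepared food → 6.5% → £0.533
Pack of socks £23.77: clothing & footwear → 0% → £0.00
Canvas tote bag £17.11: everything else → 9.25% → £1.582675
Pair of jeans £99.73: clothing & footwear → 0% → £0.00
Burrito bowl £11.44: prepared food → 6.5% → £0.7436
Unrounded tax sum = £3.226525 → £3.23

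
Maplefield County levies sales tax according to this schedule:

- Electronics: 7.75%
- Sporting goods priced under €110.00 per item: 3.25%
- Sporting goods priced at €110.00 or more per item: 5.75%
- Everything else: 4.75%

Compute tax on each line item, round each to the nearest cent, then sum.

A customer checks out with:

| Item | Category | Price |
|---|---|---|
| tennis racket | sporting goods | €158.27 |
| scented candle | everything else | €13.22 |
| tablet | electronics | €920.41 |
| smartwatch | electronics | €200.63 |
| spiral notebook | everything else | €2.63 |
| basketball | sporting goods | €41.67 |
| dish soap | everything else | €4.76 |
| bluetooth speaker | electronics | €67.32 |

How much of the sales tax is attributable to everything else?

Scented candle €13.22: everything else → 4.75% → €0.63
Spiral notebook €2.63: everything else → 4.75% → €0.12
Dish soap €4.76: everything else → 4.75% → €0.23
Tax on everything else = €0.63 + €0.12 + €0.23 = €0.98

€0.98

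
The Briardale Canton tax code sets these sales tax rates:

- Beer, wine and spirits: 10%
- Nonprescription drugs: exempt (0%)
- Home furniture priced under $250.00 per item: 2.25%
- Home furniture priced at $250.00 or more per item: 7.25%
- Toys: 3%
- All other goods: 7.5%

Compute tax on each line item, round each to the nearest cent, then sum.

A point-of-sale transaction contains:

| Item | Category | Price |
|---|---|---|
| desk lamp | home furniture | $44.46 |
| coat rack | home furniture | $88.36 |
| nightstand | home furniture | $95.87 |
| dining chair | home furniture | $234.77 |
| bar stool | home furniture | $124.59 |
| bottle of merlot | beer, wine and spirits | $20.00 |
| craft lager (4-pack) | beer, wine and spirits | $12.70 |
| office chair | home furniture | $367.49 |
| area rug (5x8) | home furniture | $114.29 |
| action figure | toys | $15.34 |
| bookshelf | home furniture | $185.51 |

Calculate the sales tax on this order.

Desk lamp $44.46: home furniture, under $250.00 → 2.25% → $1.00
Coat rack $88.36: home furniture, under $250.00 → 2.25% → $1.99
Nightstand $95.87: home furniture, under $250.00 → 2.25% → $2.16
Dining chair $234.77: home furniture, under $250.00 → 2.25% → $5.28
Bar stool $124.59: home furniture, under $250.00 → 2.25% → $2.80
Bottle of merlot $20.00: beer, wine and spirits → 10% → $2.00
Craft lager (4-pack) $12.70: beer, wine and spirits → 10% → $1.27
Office chair $367.49: home furniture, $250.00 or more → 7.25% → $26.64
Area rug (5x8) $114.29: home furniture, under $250.00 → 2.25% → $2.57
Action figure $15.34: toys → 3% → $0.46
Bookshelf $185.51: home furniture, under $250.00 → 2.25% → $4.17
Total tax = $1.00 + $1.99 + $2.16 + $5.28 + $2.80 + $2.00 + $1.27 + $26.64 + $2.57 + $0.46 + $4.17 = $50.34

$50.34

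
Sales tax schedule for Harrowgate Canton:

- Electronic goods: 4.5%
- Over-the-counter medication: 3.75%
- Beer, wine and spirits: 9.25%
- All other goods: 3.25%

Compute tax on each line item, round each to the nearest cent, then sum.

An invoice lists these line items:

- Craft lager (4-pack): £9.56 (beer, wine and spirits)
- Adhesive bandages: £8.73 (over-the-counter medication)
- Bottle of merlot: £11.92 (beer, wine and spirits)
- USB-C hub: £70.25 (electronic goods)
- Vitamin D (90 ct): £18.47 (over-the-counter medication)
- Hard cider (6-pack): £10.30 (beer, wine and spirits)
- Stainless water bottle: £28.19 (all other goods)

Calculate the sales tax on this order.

£8.03

Craft lager (4-pack) £9.56: beer, wine and spirits → 9.25% → £0.88
Adhesive bandages £8.73: over-the-counter medication → 3.75% → £0.33
Bottle of merlot £11.92: beer, wine and spirits → 9.25% → £1.10
USB-C hub £70.25: electronic goods → 4.5% → £3.16
Vitamin D (90 ct) £18.47: over-the-counter medication → 3.75% → £0.69
Hard cider (6-pack) £10.30: beer, wine and spirits → 9.25% → £0.95
Stainless water bottle £28.19: all other goods → 3.25% → £0.92
Total tax = £0.88 + £0.33 + £1.10 + £3.16 + £0.69 + £0.95 + £0.92 = £8.03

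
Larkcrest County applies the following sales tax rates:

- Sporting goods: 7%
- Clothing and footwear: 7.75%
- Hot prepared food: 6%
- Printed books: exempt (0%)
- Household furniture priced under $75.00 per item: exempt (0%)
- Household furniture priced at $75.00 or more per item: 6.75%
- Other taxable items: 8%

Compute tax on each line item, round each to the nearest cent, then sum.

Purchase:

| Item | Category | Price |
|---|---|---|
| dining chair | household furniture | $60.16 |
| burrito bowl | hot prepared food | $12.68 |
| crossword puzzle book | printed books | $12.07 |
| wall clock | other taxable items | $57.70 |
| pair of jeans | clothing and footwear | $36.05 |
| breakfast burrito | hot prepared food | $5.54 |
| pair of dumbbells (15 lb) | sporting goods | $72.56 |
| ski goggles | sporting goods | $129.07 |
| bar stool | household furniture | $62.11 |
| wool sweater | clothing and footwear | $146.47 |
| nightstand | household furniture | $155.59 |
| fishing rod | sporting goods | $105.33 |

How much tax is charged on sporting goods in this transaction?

Pair of dumbbells (15 lb) $72.56: sporting goods → 7% → $5.08
Ski goggles $129.07: sporting goods → 7% → $9.03
Fishing rod $105.33: sporting goods → 7% → $7.37
Tax on sporting goods = $5.08 + $9.03 + $7.37 = $21.48

$21.48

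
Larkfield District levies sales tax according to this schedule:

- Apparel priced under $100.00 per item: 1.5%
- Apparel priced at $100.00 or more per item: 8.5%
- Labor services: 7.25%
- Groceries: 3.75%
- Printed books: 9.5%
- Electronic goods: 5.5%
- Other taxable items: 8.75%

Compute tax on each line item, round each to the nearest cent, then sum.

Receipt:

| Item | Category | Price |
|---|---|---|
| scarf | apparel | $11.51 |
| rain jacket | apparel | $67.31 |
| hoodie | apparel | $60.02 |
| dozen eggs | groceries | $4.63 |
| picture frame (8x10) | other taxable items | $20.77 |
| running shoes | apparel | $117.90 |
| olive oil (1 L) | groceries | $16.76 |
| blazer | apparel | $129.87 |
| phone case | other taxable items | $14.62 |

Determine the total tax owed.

$27.04

Scarf $11.51: apparel, under $100.00 → 1.5% → $0.17
Rain jacket $67.31: apparel, under $100.00 → 1.5% → $1.01
Hoodie $60.02: apparel, under $100.00 → 1.5% → $0.90
Dozen eggs $4.63: groceries → 3.75% → $0.17
Picture frame (8x10) $20.77: other taxable items → 8.75% → $1.82
Running shoes $117.90: apparel, $100.00 or more → 8.5% → $10.02
Olive oil (1 L) $16.76: groceries → 3.75% → $0.63
Blazer $129.87: apparel, $100.00 or more → 8.5% → $11.04
Phone case $14.62: other taxable items → 8.75% → $1.28
Total tax = $0.17 + $1.01 + $0.90 + $0.17 + $1.82 + $10.02 + $0.63 + $11.04 + $1.28 = $27.04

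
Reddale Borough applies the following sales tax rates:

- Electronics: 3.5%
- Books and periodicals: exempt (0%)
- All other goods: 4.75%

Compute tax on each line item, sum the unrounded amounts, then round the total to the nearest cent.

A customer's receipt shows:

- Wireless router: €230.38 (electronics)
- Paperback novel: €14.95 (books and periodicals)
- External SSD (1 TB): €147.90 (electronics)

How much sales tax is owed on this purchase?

€13.24

Wireless router €230.38: electronics → 3.5% → €8.0633
Paperback novel €14.95: books and periodicals → 0% → €0.00
External SSD (1 TB) €147.90: electronics → 3.5% → €5.1765
Unrounded tax sum = €13.2398 → €13.24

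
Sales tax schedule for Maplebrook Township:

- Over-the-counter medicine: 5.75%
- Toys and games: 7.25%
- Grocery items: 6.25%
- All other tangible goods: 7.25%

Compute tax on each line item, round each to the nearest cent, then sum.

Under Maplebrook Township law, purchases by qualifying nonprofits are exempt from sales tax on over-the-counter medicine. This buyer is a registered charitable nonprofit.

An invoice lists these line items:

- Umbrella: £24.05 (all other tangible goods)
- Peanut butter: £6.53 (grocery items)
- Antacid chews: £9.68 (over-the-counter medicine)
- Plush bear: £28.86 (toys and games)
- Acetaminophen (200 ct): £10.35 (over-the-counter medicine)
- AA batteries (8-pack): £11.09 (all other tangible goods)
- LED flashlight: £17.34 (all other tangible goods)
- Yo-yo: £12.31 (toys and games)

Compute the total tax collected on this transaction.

£7.19

Umbrella £24.05: all other tangible goods → 7.25% → £1.74
Peanut butter £6.53: grocery items → 6.25% → £0.41
Antacid chews £9.68: over-the-counter medicine, buyer-exempt → 0% → £0.00
Plush bear £28.86: toys and games → 7.25% → £2.09
Acetaminophen (200 ct) £10.35: over-the-counter medicine, buyer-exempt → 0% → £0.00
AA batteries (8-pack) £11.09: all other tangible goods → 7.25% → £0.80
LED flashlight £17.34: all other tangible goods → 7.25% → £1.26
Yo-yo £12.31: toys and games → 7.25% → £0.89
Total tax = £1.74 + £0.41 + £2.09 + £0.80 + £1.26 + £0.89 = £7.19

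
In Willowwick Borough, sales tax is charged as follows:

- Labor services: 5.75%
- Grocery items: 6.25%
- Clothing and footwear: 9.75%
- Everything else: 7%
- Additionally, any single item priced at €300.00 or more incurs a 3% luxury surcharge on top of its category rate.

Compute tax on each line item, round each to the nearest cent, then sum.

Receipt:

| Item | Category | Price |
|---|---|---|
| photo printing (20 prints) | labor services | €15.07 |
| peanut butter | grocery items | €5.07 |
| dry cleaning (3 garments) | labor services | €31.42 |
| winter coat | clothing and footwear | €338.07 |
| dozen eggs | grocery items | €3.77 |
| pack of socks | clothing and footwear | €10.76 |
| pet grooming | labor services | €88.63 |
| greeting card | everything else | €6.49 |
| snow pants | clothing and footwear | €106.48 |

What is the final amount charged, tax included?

Photo printing (20 prints) €15.07: labor services → 5.75% → €0.87
Peanut butter €5.07: grocery items → 6.25% → €0.32
Dry cleaning (3 garments) €31.42: labor services → 5.75% → €1.81
Winter coat €338.07: clothing and footwear → 9.75% + 3% surcharge = 12.75% → €43.10
Dozen eggs €3.77: grocery items → 6.25% → €0.24
Pack of socks €10.76: clothing and footwear → 9.75% → €1.05
Pet grooming €88.63: labor services → 5.75% → €5.10
Greeting card €6.49: everything else → 7% → €0.45
Snow pants €106.48: clothing and footwear → 9.75% → €10.38
Subtotal = €605.76; tax = €63.32; total due = €669.08

€669.08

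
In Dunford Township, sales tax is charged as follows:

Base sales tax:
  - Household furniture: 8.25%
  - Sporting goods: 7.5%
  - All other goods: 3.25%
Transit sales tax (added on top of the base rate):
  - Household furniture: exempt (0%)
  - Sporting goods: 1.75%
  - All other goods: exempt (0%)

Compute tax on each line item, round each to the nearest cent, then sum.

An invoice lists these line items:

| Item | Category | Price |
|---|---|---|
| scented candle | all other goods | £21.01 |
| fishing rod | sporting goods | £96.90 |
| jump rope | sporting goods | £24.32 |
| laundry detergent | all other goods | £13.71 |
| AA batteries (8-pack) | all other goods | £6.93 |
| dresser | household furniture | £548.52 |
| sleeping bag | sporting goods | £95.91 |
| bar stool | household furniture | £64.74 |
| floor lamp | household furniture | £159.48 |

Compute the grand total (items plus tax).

Scented candle £21.01: all other goods → 3.25% + 0% transit = 3.25% → £0.68
Fishing rod £96.90: sporting goods → 7.5% + 1.75% transit = 9.25% → £8.96
Jump rope £24.32: sporting goods → 7.5% + 1.75% transit = 9.25% → £2.25
Laundry detergent £13.71: all other goods → 3.25% + 0% transit = 3.25% → £0.45
AA batteries (8-pack) £6.93: all other goods → 3.25% + 0% transit = 3.25% → £0.23
Dresser £548.52: household furniture → 8.25% + 0% transit = 8.25% → £45.25
Sleeping bag £95.91: sporting goods → 7.5% + 1.75% transit = 9.25% → £8.87
Bar stool £64.74: household furniture → 8.25% + 0% transit = 8.25% → £5.34
Floor lamp £159.48: household furniture → 8.25% + 0% transit = 8.25% → £13.16
Subtotal = £1031.52; tax = £85.19; total due = £1116.71

£1116.71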